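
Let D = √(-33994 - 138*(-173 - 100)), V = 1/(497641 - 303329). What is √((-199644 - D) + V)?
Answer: √(-1884497280503806 - 37757153344*√230)/97156 ≈ 446.88*I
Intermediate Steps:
V = 1/194312 ≈ 5.1464e-6
D = 4*√230 (D = √(-33994 - 138*(-273)) = √(-33994 + 37674) = √3680 = 4*√230 ≈ 60.663)
√((-199644 - D) + V) = √((-199644 - 4*√230) + 1/194312) = √(-38793224927/194312 - 4*√230)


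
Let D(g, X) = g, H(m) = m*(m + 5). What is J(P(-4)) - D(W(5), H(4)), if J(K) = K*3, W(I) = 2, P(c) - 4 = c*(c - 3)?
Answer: 94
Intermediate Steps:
P(c) = 4 + c*(-3 + c) (P(c) = 4 + c*(c - 3) = 4 + c*(-3 + c))
J(K) = 3*K
H(m) = m*(5 + m)
J(P(-4)) - D(W(5), H(4)) = 3*(4 + (-4)² - 3*(-4)) - 1*2 = 3*(4 + 16 + 12) - 2 = 3*32 - 2 = 96 - 2 = 94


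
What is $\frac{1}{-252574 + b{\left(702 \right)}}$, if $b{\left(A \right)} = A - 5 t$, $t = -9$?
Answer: $- \frac{1}{251827} \approx -3.971 \cdot 10^{-6}$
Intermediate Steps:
$b{\left(A \right)} = 45 + A$ ($b{\left(A \right)} = A - -45 = A + 45 = 45 + A$)
$\frac{1}{-252574 + b{\left(702 \right)}} = \frac{1}{-252574 + \left(45 + 702\right)} = \frac{1}{-252574 + 747} = \frac{1}{-251827} = - \frac{1}{251827}$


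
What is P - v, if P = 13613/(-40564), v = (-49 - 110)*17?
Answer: 109630879/40564 ≈ 2702.7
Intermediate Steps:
v = -2703 (v = -159*17 = -2703)
P = -13613/40564 (P = 13613*(-1/40564) = -13613/40564 ≈ -0.33559)
P - v = -13613/40564 - 1*(-2703) = -13613/40564 + 2703 = 109630879/40564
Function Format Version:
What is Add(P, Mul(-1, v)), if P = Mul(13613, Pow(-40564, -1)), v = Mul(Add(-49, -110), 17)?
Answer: Rational(109630879, 40564) ≈ 2702.7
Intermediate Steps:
v = -2703 (v = Mul(-159, 17) = -2703)
P = Rational(-13613, 40564) (P = Mul(13613, Rational(-1, 40564)) = Rational(-13613, 40564) ≈ -0.33559)
Add(P, Mul(-1, v)) = Add(Rational(-13613, 40564), Mul(-1, -2703)) = Add(Rational(-13613, 40564), 2703) = Rational(109630879, 40564)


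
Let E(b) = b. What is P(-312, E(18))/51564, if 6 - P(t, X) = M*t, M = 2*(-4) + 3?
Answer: -259/8594 ≈ -0.030137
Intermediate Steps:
M = -5 (M = -8 + 3 = -5)
P(t, X) = 6 + 5*t (P(t, X) = 6 - (-5)*t = 6 + 5*t)
P(-312, E(18))/51564 = (6 + 5*(-312))/51564 = (6 - 1560)*(1/51564) = -1554*1/51564 = -259/8594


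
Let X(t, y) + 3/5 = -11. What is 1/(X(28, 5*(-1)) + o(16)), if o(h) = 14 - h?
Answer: -5/68 ≈ -0.073529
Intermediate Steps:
X(t, y) = -58/5 (X(t, y) = -⅗ - 11 = -58/5)
1/(X(28, 5*(-1)) + o(16)) = 1/(-58/5 + (14 - 1*16)) = 1/(-58/5 + (14 - 16)) = 1/(-58/5 - 2) = 1/(-68/5) = -5/68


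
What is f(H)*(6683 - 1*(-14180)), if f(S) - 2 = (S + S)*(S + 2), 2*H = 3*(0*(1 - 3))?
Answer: 41726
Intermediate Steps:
H = 0 (H = (3*(0*(1 - 3)))/2 = (3*(0*(-2)))/2 = (3*0)/2 = (1/2)*0 = 0)
f(S) = 2 + 2*S*(2 + S) (f(S) = 2 + (S + S)*(S + 2) = 2 + (2*S)*(2 + S) = 2 + 2*S*(2 + S))
f(H)*(6683 - 1*(-14180)) = (2 + 2*0**2 + 4*0)*(6683 - 1*(-14180)) = (2 + 2*0 + 0)*(6683 + 14180) = (2 + 0 + 0)*20863 = 2*20863 = 41726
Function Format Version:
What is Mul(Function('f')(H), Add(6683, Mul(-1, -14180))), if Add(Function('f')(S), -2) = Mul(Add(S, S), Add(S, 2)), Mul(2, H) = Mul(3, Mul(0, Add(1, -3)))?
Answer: 41726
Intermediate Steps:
H = 0 (H = Mul(Rational(1, 2), Mul(3, Mul(0, Add(1, -3)))) = Mul(Rational(1, 2), Mul(3, Mul(0, -2))) = Mul(Rational(1, 2), Mul(3, 0)) = Mul(Rational(1, 2), 0) = 0)
Function('f')(S) = Add(2, Mul(2, S, Add(2, S))) (Function('f')(S) = Add(2, Mul(Add(S, S), Add(S, 2))) = Add(2, Mul(Mul(2, S), Add(2, S))) = Add(2, Mul(2, S, Add(2, S))))
Mul(Function('f')(H), Add(6683, Mul(-1, -14180))) = Mul(Add(2, Mul(2, Pow(0, 2)), Mul(4, 0)), Add(6683, Mul(-1, -14180))) = Mul(Add(2, Mul(2, 0), 0), Add(6683, 14180)) = Mul(Add(2, 0, 0), 20863) = Mul(2, 20863) = 41726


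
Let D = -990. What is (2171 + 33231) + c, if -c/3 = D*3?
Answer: 44312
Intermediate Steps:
c = 8910 (c = -(-2970)*3 = -3*(-2970) = 8910)
(2171 + 33231) + c = (2171 + 33231) + 8910 = 35402 + 8910 = 44312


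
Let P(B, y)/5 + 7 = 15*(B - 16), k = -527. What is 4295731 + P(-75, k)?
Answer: 4288871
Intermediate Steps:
P(B, y) = -1235 + 75*B (P(B, y) = -35 + 5*(15*(B - 16)) = -35 + 5*(15*(-16 + B)) = -35 + 5*(-240 + 15*B) = -35 + (-1200 + 75*B) = -1235 + 75*B)
4295731 + P(-75, k) = 4295731 + (-1235 + 75*(-75)) = 4295731 + (-1235 - 5625) = 4295731 - 6860 = 4288871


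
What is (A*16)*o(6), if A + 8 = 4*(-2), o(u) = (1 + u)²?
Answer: -12544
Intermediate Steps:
A = -16 (A = -8 + 4*(-2) = -8 - 8 = -16)
(A*16)*o(6) = (-16*16)*(1 + 6)² = -256*7² = -256*49 = -12544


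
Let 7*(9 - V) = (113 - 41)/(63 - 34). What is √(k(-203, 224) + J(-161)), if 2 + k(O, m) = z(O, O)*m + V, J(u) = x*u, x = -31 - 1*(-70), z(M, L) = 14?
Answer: 2*I*√32311510/203 ≈ 56.003*I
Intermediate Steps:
x = 39 (x = -31 + 70 = 39)
V = 1755/203 (V = 9 - (113 - 41)/(7*(63 - 34)) = 9 - 72/(7*29) = 9 - ⅐*72/29 = 9 - 72/203 = 1755/203 ≈ 8.6453)
J(u) = 39*u
k(O, m) = 1349/203 + 14*m (k(O, m) = -2 + (14*m + 1755/203) = -2 + (1755/203 + 14*m) = 1349/203 + 14*m)
√(k(-203, 224) + J(-161)) = √((1349/203 + 14*224) + 39*(-161)) = √((1349/203 + 3136) - 6279) = √(637957/203 - 6279) = √(-636680/203) = 2*I*√32311510/203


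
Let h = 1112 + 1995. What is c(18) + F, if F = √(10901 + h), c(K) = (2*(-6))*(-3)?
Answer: 36 + 2*√3502 ≈ 154.36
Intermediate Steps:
c(K) = 36 (c(K) = -12*(-3) = 36)
h = 3107
F = 2*√3502 (F = √(10901 + 3107) = √14008 = 2*√3502 ≈ 118.36)
c(18) + F = 36 + 2*√3502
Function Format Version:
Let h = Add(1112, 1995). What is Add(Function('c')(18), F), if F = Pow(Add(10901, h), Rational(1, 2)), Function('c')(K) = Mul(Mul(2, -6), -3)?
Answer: Add(36, Mul(2, Pow(3502, Rational(1, 2)))) ≈ 154.36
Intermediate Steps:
Function('c')(K) = 36 (Function('c')(K) = Mul(-12, -3) = 36)
h = 3107
F = Mul(2, Pow(3502, Rational(1, 2))) (F = Pow(Add(10901, 3107), Rational(1, 2)) = Pow(14008, Rational(1, 2)) = Mul(2, Pow(3502, Rational(1, 2))) ≈ 118.36)
Add(Function('c')(18), F) = Add(36, Mul(2, Pow(3502, Rational(1, 2))))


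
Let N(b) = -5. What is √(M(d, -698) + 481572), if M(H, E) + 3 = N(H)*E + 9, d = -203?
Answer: 2*√121267 ≈ 696.47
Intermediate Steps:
M(H, E) = 6 - 5*E (M(H, E) = -3 + (-5*E + 9) = -3 + (9 - 5*E) = 6 - 5*E)
√(M(d, -698) + 481572) = √((6 - 5*(-698)) + 481572) = √((6 + 3490) + 481572) = √(3496 + 481572) = √485068 = 2*√121267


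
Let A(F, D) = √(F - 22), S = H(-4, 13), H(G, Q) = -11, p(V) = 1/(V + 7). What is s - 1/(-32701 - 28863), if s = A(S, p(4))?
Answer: 1/61564 + I*√33 ≈ 1.6243e-5 + 5.7446*I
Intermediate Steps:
p(V) = 1/(7 + V)
S = -11
A(F, D) = √(-22 + F)
s = I*√33 (s = √(-22 - 11) = √(-33) = I*√33 ≈ 5.7446*I)
s - 1/(-32701 - 28863) = I*√33 - 1/(-32701 - 28863) = I*√33 - 1/(-61564) = I*√33 - 1*(-1/61564) = I*√33 + 1/61564 = 1/61564 + I*√33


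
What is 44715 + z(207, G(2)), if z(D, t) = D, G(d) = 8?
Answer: 44922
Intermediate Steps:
44715 + z(207, G(2)) = 44715 + 207 = 44922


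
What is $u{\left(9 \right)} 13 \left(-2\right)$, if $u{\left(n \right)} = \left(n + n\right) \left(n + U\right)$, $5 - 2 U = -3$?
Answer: $-6084$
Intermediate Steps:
$U = 4$ ($U = \frac{5}{2} - - \frac{3}{2} = \frac{5}{2} + \frac{3}{2} = 4$)
$u{\left(n \right)} = 2 n \left(4 + n\right)$ ($u{\left(n \right)} = \left(n + n\right) \left(n + 4\right) = 2 n \left(4 + n\right)$)
$u{\left(9 \right)} 13 \left(-2\right) = 2 \cdot 9 \left(4 + 9\right) 13 \left(-2\right) = 2 \cdot 9 \cdot 13 \cdot 13 \left(-2\right) = 234 \cdot 13 \left(-2\right) = 3042 \left(-2\right) = -6084$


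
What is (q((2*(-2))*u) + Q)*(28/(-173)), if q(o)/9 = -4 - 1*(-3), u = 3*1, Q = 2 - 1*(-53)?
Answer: -1288/173 ≈ -7.4451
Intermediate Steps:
Q = 55 (Q = 2 + 53 = 55)
u = 3
q(o) = -9 (q(o) = 9*(-4 - 1*(-3)) = 9*(-4 + 3) = 9*(-1) = -9)
(q((2*(-2))*u) + Q)*(28/(-173)) = (-9 + 55)*(28/(-173)) = 46*(28*(-1/173)) = 46*(-28/173) = -1288/173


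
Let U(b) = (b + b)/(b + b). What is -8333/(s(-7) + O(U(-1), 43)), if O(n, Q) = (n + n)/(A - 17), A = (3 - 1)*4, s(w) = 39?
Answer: -74997/349 ≈ -214.89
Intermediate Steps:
U(b) = 1 (U(b) = (2*b)/((2*b)) = (2*b)*(1/(2*b)) = 1)
A = 8 (A = 2*4 = 8)
O(n, Q) = -2*n/9 (O(n, Q) = (n + n)/(8 - 17) = (2*n)/(-9) = (2*n)*(-1/9) = -2*n/9)
-8333/(s(-7) + O(U(-1), 43)) = -8333/(39 - 2/9*1) = -8333/(39 - 2/9) = -8333/349/9 = -8333*9/349 = -74997/349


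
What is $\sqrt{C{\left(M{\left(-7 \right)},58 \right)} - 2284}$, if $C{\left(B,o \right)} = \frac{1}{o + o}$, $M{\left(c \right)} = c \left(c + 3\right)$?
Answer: $\frac{7 i \sqrt{156803}}{58} \approx 47.791 i$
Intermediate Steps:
$M{\left(c \right)} = c \left(3 + c\right)$
$C{\left(B,o \right)} = \frac{1}{2 o}$
$\sqrt{C{\left(M{\left(-7 \right)},58 \right)} - 2284} = \sqrt{\frac{1}{2 \cdot 58} - 2284} = \sqrt{\frac{1}{2} \cdot \frac{1}{58} - 2284} = \sqrt{\frac{1}{116} - 2284} = \sqrt{- \frac{264943}{116}} = \frac{7 i \sqrt{156803}}{58}$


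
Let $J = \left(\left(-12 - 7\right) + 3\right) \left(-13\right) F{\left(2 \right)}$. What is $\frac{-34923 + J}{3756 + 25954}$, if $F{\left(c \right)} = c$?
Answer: $- \frac{34507}{29710} \approx -1.1615$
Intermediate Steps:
$J = 416$ ($J = \left(\left(-12 - 7\right) + 3\right) \left(-13\right) 2 = \left(-19 + 3\right) \left(-13\right) 2 = \left(-16\right) \left(-13\right) 2 = 208 \cdot 2 = 416$)
$\frac{-34923 + J}{3756 + 25954} = \frac{-34923 + 416}{3756 + 25954} = - \frac{34507}{29710}$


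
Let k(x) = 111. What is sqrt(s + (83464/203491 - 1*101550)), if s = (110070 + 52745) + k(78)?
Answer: 2*sqrt(635377606214070)/203491 ≈ 247.74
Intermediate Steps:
s = 162926 (s = (110070 + 52745) + 111 = 162815 + 111 = 162926)
sqrt(s + (83464/203491 - 1*101550)) = sqrt(162926 + (83464/203491 - 1*101550)) = sqrt(162926 + (83464*(1/203491) - 101550)) = sqrt(162926 + (83464/203491 - 101550)) = sqrt(162926 - 20664427586/203491) = sqrt(12489547080/203491) = 2*sqrt(635377606214070)/203491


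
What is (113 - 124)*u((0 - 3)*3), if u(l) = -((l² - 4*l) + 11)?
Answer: 1408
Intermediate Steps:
u(l) = -11 - l² + 4*l (u(l) = -(11 + l² - 4*l) = -11 - l² + 4*l)
(113 - 124)*u((0 - 3)*3) = (113 - 124)*(-11 - ((0 - 3)*3)² + 4*((0 - 3)*3)) = -11*(-11 - (-3*3)² + 4*(-3*3)) = -11*(-11 - 1*(-9)² + 4*(-9)) = -11*(-11 - 1*81 - 36) = -11*(-11 - 81 - 36) = -11*(-128) = 1408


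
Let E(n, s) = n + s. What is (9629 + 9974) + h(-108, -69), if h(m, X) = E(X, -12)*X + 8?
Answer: 25200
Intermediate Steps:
h(m, X) = 8 + X*(-12 + X) (h(m, X) = (X - 12)*X + 8 = (-12 + X)*X + 8 = X*(-12 + X) + 8 = 8 + X*(-12 + X))
(9629 + 9974) + h(-108, -69) = (9629 + 9974) + (8 - 69*(-12 - 69)) = 19603 + (8 - 69*(-81)) = 19603 + (8 + 5589) = 19603 + 5597 = 25200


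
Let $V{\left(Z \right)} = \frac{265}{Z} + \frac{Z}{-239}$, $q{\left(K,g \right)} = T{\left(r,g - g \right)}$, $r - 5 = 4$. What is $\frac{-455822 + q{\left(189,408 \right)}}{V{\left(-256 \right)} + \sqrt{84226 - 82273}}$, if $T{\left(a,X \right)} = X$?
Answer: $\frac{1980119940608}{235839200657} - \frac{5119084159696896 \sqrt{217}}{7311015220367} \approx -10306.0$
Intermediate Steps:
$r = 9$ ($r = 5 + 4 = 9$)
$q{\left(K,g \right)} = 0$ ($q{\left(K,g \right)} = g - g = 0$)
$V{\left(Z \right)} = \frac{265}{Z} - \frac{Z}{239}$ ($V{\left(Z \right)} = \frac{265}{Z} + Z \left(- \frac{1}{239}\right) = \frac{265}{Z} - \frac{Z}{239}$)
$\frac{-455822 + q{\left(189,408 \right)}}{V{\left(-256 \right)} + \sqrt{84226 - 82273}} = \frac{-455822 + 0}{\left(\frac{265}{-256} - - \frac{256}{239}\right) + \sqrt{84226 - 82273}} = - \frac{455822}{\left(265 \left(- \frac{1}{256}\right) + \frac{256}{239}\right) + \sqrt{1953}} = - \frac{455822}{\left(- \frac{265}{256} + \frac{256}{239}\right) + 3 \sqrt{217}} = - \frac{455822}{\frac{2201}{61184} + 3 \sqrt{217}}$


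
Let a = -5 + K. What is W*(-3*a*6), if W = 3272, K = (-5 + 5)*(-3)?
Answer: 294480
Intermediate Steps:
K = 0 (K = 0*(-3) = 0)
a = -5 (a = -5 + 0 = -5)
W*(-3*a*6) = 3272*(-3*(-5)*6) = 3272*(15*6) = 3272*90 = 294480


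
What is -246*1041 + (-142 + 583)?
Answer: -255645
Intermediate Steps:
-246*1041 + (-142 + 583) = -256086 + 441 = -255645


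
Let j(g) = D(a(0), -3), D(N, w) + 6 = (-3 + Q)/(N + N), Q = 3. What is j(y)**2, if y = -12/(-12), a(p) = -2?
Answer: 36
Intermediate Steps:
y = 1 (y = -12*(-1/12) = 1)
D(N, w) = -6 (D(N, w) = -6 + (-3 + 3)/(N + N) = -6 + 0/((2*N)) = -6 + 0*(1/(2*N)) = -6 + 0 = -6)
j(g) = -6
j(y)**2 = (-6)**2 = 36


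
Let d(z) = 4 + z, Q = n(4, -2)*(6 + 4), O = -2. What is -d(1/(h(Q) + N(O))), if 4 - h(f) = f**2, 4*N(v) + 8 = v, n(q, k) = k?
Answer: -3186/797 ≈ -3.9975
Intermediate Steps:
N(v) = -2 + v/4
Q = -20 (Q = -2*(6 + 4) = -2*10 = -20)
h(f) = 4 - f**2
-d(1/(h(Q) + N(O))) = -(4 + 1/((4 - 1*(-20)**2) + (-2 + (1/4)*(-2)))) = -(4 + 1/((4 - 1*400) + (-2 - 1/2))) = -(4 + 1/((4 - 400) - 5/2)) = -(4 + 1/(-396 - 5/2)) = -(4 + 1/(-797/2)) = -(4 - 2/797) = -1*3186/797 = -3186/797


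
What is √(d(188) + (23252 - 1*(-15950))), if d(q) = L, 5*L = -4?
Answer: √980030/5 ≈ 197.99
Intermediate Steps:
L = -⅘ (L = (⅕)*(-4) = -⅘ ≈ -0.80000)
d(q) = -⅘
√(d(188) + (23252 - 1*(-15950))) = √(-⅘ + (23252 - 1*(-15950))) = √(-⅘ + (23252 + 15950)) = √(-⅘ + 39202) = √(196006/5) = √980030/5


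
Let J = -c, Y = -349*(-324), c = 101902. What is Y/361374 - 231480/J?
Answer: 7931127006/3068727779 ≈ 2.5845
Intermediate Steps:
Y = 113076
J = -101902 (J = -1*101902 = -101902)
Y/361374 - 231480/J = 113076/361374 - 231480/(-101902) = 113076*(1/361374) - 231480*(-1/101902) = 18846/60229 + 115740/50951 = 7931127006/3068727779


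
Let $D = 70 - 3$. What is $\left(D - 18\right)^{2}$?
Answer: $2401$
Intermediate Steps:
$D = 67$ ($D = 70 - 3 = 67$)
$\left(D - 18\right)^{2} = \left(67 - 18\right)^{2} = 49^{2} = 2401$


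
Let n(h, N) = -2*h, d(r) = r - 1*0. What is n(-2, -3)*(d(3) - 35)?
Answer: -128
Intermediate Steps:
d(r) = r (d(r) = r + 0 = r)
n(-2, -3)*(d(3) - 35) = (-2*(-2))*(3 - 35) = 4*(-32) = -128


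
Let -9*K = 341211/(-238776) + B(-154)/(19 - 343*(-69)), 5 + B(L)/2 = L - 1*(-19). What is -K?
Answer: -452710057/2827824168 ≈ -0.16009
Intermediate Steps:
B(L) = 28 + 2*L (B(L) = -10 + 2*(L - 1*(-19)) = -10 + 2*(L + 19) = -10 + 2*(19 + L) = -10 + (38 + 2*L) = 28 + 2*L)
K = 452710057/2827824168 (K = -(341211/(-238776) + (28 + 2*(-154))/(19 - 343*(-69)))/9 = -(341211*(-1/238776) + (28 - 308)/(19 + 23667))/9 = -(-113737/79592 - 280/23686)/9 = -(-113737/79592 - 280*1/23686)/9 = -(-113737/79592 - 140/11843)/9 = -⅑*(-1358130171/942608056) = 452710057/2827824168 ≈ 0.16009)
-K = -1*452710057/2827824168 = -452710057/2827824168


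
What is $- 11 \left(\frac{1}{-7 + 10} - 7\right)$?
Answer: $\frac{220}{3} \approx 73.333$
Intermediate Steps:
$- 11 \left(\frac{1}{-7 + 10} - 7\right) = - 11 \left(\frac{1}{3} - 7\right) = \left(-11\right) \left(- \frac{20}{3}\right) = \frac{220}{3}$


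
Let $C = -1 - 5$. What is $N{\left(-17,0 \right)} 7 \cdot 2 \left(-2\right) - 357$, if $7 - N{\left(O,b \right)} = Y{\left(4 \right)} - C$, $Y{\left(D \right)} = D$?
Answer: $-273$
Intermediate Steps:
$C = -6$ ($C = -1 - 5 = -6$)
$N{\left(O,b \right)} = -3$ ($N{\left(O,b \right)} = 7 - \left(4 - -6\right) = 7 - \left(4 + 6\right) = 7 - 10 = -3$)
$N{\left(-17,0 \right)} 7 \cdot 2 \left(-2\right) - 357 = - 3 \cdot 7 \cdot 2 \left(-2\right) - 357 = - 3 \cdot 14 \left(-2\right) - 357 = \left(-3\right) \left(-28\right) - 357 = 84 - 357 = -273$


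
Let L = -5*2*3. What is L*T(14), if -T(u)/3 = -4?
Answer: -360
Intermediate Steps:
T(u) = 12 (T(u) = -3*(-4) = 12)
L = -30 (L = -10*3 = -30)
L*T(14) = -30*12 = -360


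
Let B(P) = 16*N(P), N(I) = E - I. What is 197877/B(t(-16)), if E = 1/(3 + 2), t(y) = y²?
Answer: -989385/20464 ≈ -48.348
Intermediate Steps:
E = ⅕ (E = 1/5 = ⅕ ≈ 0.20000)
N(I) = ⅕ - I
B(P) = 16/5 - 16*P (B(P) = 16*(⅕ - P) = 16/5 - 16*P)
197877/B(t(-16)) = 197877/(16/5 - 16*(-16)²) = 197877/(16/5 - 16*256) = 197877/(16/5 - 4096) = 197877/(-20464/5) = 197877*(-5/20464) = -989385/20464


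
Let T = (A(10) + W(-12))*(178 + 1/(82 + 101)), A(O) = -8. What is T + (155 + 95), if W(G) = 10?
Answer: 110900/183 ≈ 606.01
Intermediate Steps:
T = 65150/183 (T = (-8 + 10)*(178 + 1/(82 + 101)) = 2*(178 + 1/183) = 2*(32575/183) = 65150/183 ≈ 356.01)
T + (155 + 95) = 65150/183 + (155 + 95) = 65150/183 + 250 = 110900/183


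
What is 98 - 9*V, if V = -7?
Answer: 161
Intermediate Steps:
98 - 9*V = 98 - 9*(-7) = 98 + 63 = 161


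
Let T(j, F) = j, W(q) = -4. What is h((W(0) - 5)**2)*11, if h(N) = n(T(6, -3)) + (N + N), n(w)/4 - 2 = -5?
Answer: 1650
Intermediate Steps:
n(w) = -12 (n(w) = 8 + 4*(-5) = 8 - 20 = -12)
h(N) = -12 + 2*N (h(N) = -12 + (N + N) = -12 + 2*N)
h((W(0) - 5)**2)*11 = (-12 + 2*(-4 - 5)**2)*11 = (-12 + 2*(-9)**2)*11 = (-12 + 2*81)*11 = (-12 + 162)*11 = 150*11 = 1650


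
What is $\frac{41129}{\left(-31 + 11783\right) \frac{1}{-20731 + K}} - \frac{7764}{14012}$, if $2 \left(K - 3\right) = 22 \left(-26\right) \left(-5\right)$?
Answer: $- \frac{12302566283}{182156} \approx -67539.0$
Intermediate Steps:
$K = 1433$ ($K = 3 + \frac{22 \left(-26\right) \left(-5\right)}{2} = 3 + \frac{\left(-572\right) \left(-5\right)}{2} = 3 + \frac{1}{2} \cdot 2860 = 3 + 1430 = 1433$)
$\frac{41129}{\left(-31 + 11783\right) \frac{1}{-20731 + K}} - \frac{7764}{14012} = \frac{41129}{\left(-31 + 11783\right) \frac{1}{-20731 + 1433}} - \frac{7764}{14012} = \frac{41129}{11752 \frac{1}{-19298}} - \frac{1941}{3503} = \frac{41129}{11752 \left(- \frac{1}{19298}\right)} - \frac{1941}{3503} = \frac{41129}{- \frac{5876}{9649}} - \frac{1941}{3503} = 41129 \left(- \frac{9649}{5876}\right) - \frac{1941}{3503} = - \frac{396853721}{5876} - \frac{1941}{3503} = - \frac{12302566283}{182156}$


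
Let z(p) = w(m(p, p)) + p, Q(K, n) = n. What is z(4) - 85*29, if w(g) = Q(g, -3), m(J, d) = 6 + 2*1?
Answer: -2464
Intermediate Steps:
m(J, d) = 8 (m(J, d) = 6 + 2 = 8)
w(g) = -3
z(p) = -3 + p
z(4) - 85*29 = (-3 + 4) - 85*29 = 1 - 2465 = -2464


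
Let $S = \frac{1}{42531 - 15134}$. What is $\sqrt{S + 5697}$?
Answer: $\frac{\sqrt{4276143211870}}{27397} \approx 75.479$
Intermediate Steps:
$S = \frac{1}{27397} \approx 3.65 \cdot 10^{-5}$
$\sqrt{S + 5697} = \sqrt{\frac{1}{27397} + 5697} = \sqrt{\frac{156080710}{27397}} = \frac{\sqrt{4276143211870}}{27397}$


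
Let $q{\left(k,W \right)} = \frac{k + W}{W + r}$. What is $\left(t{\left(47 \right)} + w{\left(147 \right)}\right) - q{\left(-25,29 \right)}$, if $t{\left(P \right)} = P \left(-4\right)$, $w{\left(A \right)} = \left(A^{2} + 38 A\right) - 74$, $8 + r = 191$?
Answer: $\frac{1427448}{53} \approx 26933.0$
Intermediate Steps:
$r = 183$ ($r = -8 + 191 = 183$)
$w{\left(A \right)} = -74 + A^{2} + 38 A$
$t{\left(P \right)} = - 4 P$
$q{\left(k,W \right)} = \frac{W + k}{183 + W}$ ($q{\left(k,W \right)} = \frac{k + W}{W + 183} = \frac{W + k}{183 + W}$)
$\left(t{\left(47 \right)} + w{\left(147 \right)}\right) - q{\left(-25,29 \right)} = \left(\left(-4\right) 47 + \left(-74 + 147^{2} + 38 \cdot 147\right)\right) - \frac{29 - 25}{183 + 29} = \left(-188 + \left(-74 + 21609 + 5586\right)\right) - \frac{1}{212} \cdot 4 = \left(-188 + 27121\right) - \frac{1}{212} \cdot 4 = 26933 - \frac{1}{53} = \frac{1427448}{53}$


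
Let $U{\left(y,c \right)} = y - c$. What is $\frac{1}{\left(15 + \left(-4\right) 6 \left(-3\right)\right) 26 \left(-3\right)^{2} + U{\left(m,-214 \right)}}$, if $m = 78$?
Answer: $\frac{1}{20650} \approx 4.8426 \cdot 10^{-5}$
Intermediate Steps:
$\frac{1}{\left(15 + \left(-4\right) 6 \left(-3\right)\right) 26 \left(-3\right)^{2} + U{\left(m,-214 \right)}} = \frac{1}{\left(15 + \left(-4\right) 6 \left(-3\right)\right) 26 \left(-3\right)^{2} + \left(78 - -214\right)} = \frac{1}{\left(15 - -72\right) 26 \cdot 9 + \left(78 + 214\right)} = \frac{1}{\left(15 + 72\right) 26 \cdot 9 + 292} = \frac{1}{87 \cdot 26 \cdot 9 + 292} = \frac{1}{2262 \cdot 9 + 292} = \frac{1}{20358 + 292} = \frac{1}{20650}$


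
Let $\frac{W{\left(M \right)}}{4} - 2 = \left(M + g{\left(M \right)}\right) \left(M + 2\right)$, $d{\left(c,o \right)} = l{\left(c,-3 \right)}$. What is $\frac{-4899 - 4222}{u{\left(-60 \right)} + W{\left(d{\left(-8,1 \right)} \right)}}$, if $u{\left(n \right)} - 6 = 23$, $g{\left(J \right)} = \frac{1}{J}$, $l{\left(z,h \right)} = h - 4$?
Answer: $- \frac{63847}{1259} \approx -50.712$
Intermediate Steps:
$l{\left(z,h \right)} = -4 + h$
$d{\left(c,o \right)} = -7$ ($d{\left(c,o \right)} = -4 - 3 = -7$)
$u{\left(n \right)} = 29$ ($u{\left(n \right)} = 6 + 23 = 29$)
$W{\left(M \right)} = 8 + 4 \left(2 + M\right) \left(M + \frac{1}{M}\right)$ ($W{\left(M \right)} = 8 + 4 \left(M + \frac{1}{M}\right) \left(M + 2\right) = 8 + 4 \left(M + \frac{1}{M}\right) \left(2 + M\right) = 8 + 4 \left(2 + M\right) \left(M + \frac{1}{M}\right)$)
$\frac{-4899 - 4222}{u{\left(-60 \right)} + W{\left(d{\left(-8,1 \right)} \right)}} = \frac{-4899 - 4222}{29 + \left(12 + 4 \left(-7\right)^{2} + 8 \left(-7\right) + \frac{8}{-7}\right)} = - \frac{9121}{29 + \left(12 + 4 \cdot 49 - 56 + 8 \left(- \frac{1}{7}\right)\right)} = - \frac{9121}{29 + \left(12 + 196 - 56 - \frac{8}{7}\right)} = - \frac{9121}{29 + \frac{1056}{7}} = - \frac{9121}{\frac{1259}{7}} = \left(-9121\right) \frac{7}{1259} = - \frac{63847}{1259}$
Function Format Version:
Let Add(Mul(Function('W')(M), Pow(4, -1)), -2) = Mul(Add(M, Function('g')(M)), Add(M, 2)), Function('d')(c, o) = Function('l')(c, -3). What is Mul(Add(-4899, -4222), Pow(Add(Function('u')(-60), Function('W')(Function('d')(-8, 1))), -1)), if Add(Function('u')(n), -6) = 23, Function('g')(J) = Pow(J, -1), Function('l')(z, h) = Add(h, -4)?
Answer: Rational(-63847, 1259) ≈ -50.712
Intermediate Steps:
Function('l')(z, h) = Add(-4, h)
Function('d')(c, o) = -7 (Function('d')(c, o) = Add(-4, -3) = -7)
Function('u')(n) = 29 (Function('u')(n) = Add(6, 23) = 29)
Function('W')(M) = Add(8, Mul(4, Add(2, M), Add(M, Pow(M, -1)))) (Function('W')(M) = Add(8, Mul(4, Mul(Add(M, Pow(M, -1)), Add(M, 2)))) = Add(8, Mul(4, Mul(Add(M, Pow(M, -1)), Add(2, M)))) = Add(8, Mul(4, Mul(Add(2, M), Add(M, Pow(M, -1))))) = Add(8, Mul(4, Add(2, M), Add(M, Pow(M, -1)))))
Mul(Add(-4899, -4222), Pow(Add(Function('u')(-60), Function('W')(Function('d')(-8, 1))), -1)) = Mul(Add(-4899, -4222), Pow(Add(29, Add(12, Mul(4, Pow(-7, 2)), Mul(8, -7), Mul(8, Pow(-7, -1)))), -1)) = Mul(-9121, Pow(Add(29, Add(12, Mul(4, 49), -56, Mul(8, Rational(-1, 7)))), -1)) = Mul(-9121, Pow(Add(29, Add(12, 196, -56, Rational(-8, 7))), -1)) = Mul(-9121, Pow(Add(29, Rational(1056, 7)), -1)) = Mul(-9121, Pow(Rational(1259, 7), -1)) = Mul(-9121, Rational(7, 1259)) = Rational(-63847, 1259)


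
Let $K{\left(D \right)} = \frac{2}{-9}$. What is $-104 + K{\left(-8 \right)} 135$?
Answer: $-134$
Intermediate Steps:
$K{\left(D \right)} = - \frac{2}{9}$ ($K{\left(D \right)} = 2 \left(- \frac{1}{9}\right) = - \frac{2}{9}$)
$-104 + K{\left(-8 \right)} 135 = -104 - 30 = -134$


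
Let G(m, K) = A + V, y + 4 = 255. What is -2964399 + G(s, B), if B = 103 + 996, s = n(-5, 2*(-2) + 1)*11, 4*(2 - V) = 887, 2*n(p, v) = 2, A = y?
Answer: -11857471/4 ≈ -2.9644e+6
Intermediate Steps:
y = 251 (y = -4 + 255 = 251)
A = 251
n(p, v) = 1 (n(p, v) = (½)*2 = 1)
V = -879/4 (V = 2 - ¼*887 = 2 - 887/4 = -879/4 ≈ -219.75)
s = 11 (s = 1*11 = 11)
B = 1099
G(m, K) = 125/4 (G(m, K) = 251 - 879/4 = 125/4)
-2964399 + G(s, B) = -2964399 + 125/4 = -11857471/4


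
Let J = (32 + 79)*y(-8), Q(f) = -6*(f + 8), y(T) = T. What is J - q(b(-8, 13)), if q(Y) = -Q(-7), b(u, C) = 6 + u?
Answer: -894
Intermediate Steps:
Q(f) = -48 - 6*f (Q(f) = -6*(8 + f) = -48 - 6*f)
q(Y) = 6 (q(Y) = -(-48 - 6*(-7)) = -(-48 + 42) = -1*(-6) = 6)
J = -888 (J = (32 + 79)*(-8) = 111*(-8) = -888)
J - q(b(-8, 13)) = -888 - 1*6 = -888 - 6 = -894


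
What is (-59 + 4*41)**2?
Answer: 11025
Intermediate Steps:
(-59 + 4*41)**2 = (-59 + 164)**2 = 105**2 = 11025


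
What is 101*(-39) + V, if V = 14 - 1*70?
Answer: -3995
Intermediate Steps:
V = -56 (V = 14 - 70 = -56)
101*(-39) + V = 101*(-39) - 56 = -3939 - 56 = -3995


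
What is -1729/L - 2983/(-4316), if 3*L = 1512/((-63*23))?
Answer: 42914559/8632 ≈ 4971.6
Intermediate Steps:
L = -8/23 (L = (1512/((-63*23)))/3 = (1512/(-1449))/3 = (1512*(-1/1449))/3 = (⅓)*(-24/23) = -8/23 ≈ -0.34783)
-1729/L - 2983/(-4316) = -1729/(-8/23) - 2983/(-4316) = -1729*(-23/8) - 2983*(-1/4316) = 39767/8 + 2983/4316 = 42914559/8632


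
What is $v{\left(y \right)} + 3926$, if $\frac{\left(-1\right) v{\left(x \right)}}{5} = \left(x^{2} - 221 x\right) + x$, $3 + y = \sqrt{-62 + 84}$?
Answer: $471 + 1130 \sqrt{22} \approx 5771.2$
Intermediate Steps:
$y = -3 + \sqrt{22}$ ($y = -3 + \sqrt{-62 + 84} = -3 + \sqrt{22} \approx 1.6904$)
$v{\left(x \right)} = - 5 x^{2} + 1100 x$ ($v{\left(x \right)} = - 5 \left(\left(x^{2} - 221 x\right) + x\right) = - 5 \left(x^{2} - 220 x\right) = - 5 x^{2} + 1100 x$)
$v{\left(y \right)} + 3926 = 5 \left(-3 + \sqrt{22}\right) \left(220 - \left(-3 + \sqrt{22}\right)\right) + 3926 = 5 \left(-3 + \sqrt{22}\right) \left(220 + \left(3 - \sqrt{22}\right)\right) + 3926 = 5 \left(-3 + \sqrt{22}\right) \left(223 - \sqrt{22}\right) + 3926 = 3926 + 5 \left(-3 + \sqrt{22}\right) \left(223 - \sqrt{22}\right)$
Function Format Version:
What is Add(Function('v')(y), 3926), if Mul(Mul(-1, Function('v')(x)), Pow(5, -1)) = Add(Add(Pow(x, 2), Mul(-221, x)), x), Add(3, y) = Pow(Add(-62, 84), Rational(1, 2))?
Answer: Add(471, Mul(1130, Pow(22, Rational(1, 2)))) ≈ 5771.2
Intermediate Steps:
y = Add(-3, Pow(22, Rational(1, 2))) (y = Add(-3, Pow(Add(-62, 84), Rational(1, 2))) = Add(-3, Pow(22, Rational(1, 2))) ≈ 1.6904)
Function('v')(x) = Add(Mul(-5, Pow(x, 2)), Mul(1100, x)) (Function('v')(x) = Mul(-5, Add(Add(Pow(x, 2), Mul(-221, x)), x)) = Mul(-5, Add(Pow(x, 2), Mul(-220, x))) = Add(Mul(-5, Pow(x, 2)), Mul(1100, x)))
Add(Function('v')(y), 3926) = Add(Mul(5, Add(-3, Pow(22, Rational(1, 2))), Add(220, Mul(-1, Add(-3, Pow(22, Rational(1, 2)))))), 3926) = Add(Mul(5, Add(-3, Pow(22, Rational(1, 2))), Add(220, Add(3, Mul(-1, Pow(22, Rational(1, 2)))))), 3926) = Add(Mul(5, Add(-3, Pow(22, Rational(1, 2))), Add(223, Mul(-1, Pow(22, Rational(1, 2))))), 3926) = Add(3926, Mul(5, Add(-3, Pow(22, Rational(1, 2))), Add(223, Mul(-1, Pow(22, Rational(1, 2))))))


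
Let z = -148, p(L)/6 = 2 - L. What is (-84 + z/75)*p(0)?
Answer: -25792/25 ≈ -1031.7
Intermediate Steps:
p(L) = 12 - 6*L (p(L) = 6*(2 - L) = 12 - 6*L)
(-84 + z/75)*p(0) = (-84 - 148/75)*(12 - 6*0) = (-84 - 148*1/75)*(12 + 0) = (-84 - 148/75)*12 = -6448/75*12 = -25792/25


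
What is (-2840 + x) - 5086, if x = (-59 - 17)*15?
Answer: -9066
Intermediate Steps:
x = -1140 (x = -76*15 = -1140)
(-2840 + x) - 5086 = (-2840 - 1140) - 5086 = -3980 - 5086 = -9066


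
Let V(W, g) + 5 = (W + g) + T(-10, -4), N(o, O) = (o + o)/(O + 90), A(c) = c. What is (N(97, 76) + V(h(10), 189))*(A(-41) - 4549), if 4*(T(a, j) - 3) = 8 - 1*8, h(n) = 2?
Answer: -72448560/83 ≈ -8.7287e+5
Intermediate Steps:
T(a, j) = 3 (T(a, j) = 3 + (8 - 1*8)/4 = 3 + (8 - 8)/4 = 3 + (¼)*0 = 3 + 0 = 3)
N(o, O) = 2*o/(90 + O) (N(o, O) = (2*o)/(90 + O) = 2*o/(90 + O))
V(W, g) = -2 + W + g (V(W, g) = -5 + ((W + g) + 3) = -5 + (3 + W + g) = -2 + W + g)
(N(97, 76) + V(h(10), 189))*(A(-41) - 4549) = (2*97/(90 + 76) + (-2 + 2 + 189))*(-41 - 4549) = (2*97/166 + 189)*(-4590) = (2*97*(1/166) + 189)*(-4590) = (97/83 + 189)*(-4590) = (15784/83)*(-4590) = -72448560/83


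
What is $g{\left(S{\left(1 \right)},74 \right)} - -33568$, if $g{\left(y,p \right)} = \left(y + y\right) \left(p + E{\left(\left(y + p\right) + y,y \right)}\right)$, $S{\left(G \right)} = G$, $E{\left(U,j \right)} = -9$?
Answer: $33698$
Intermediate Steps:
$g{\left(y,p \right)} = 2 y \left(-9 + p\right)$ ($g{\left(y,p \right)} = \left(y + y\right) \left(p - 9\right) = 2 y \left(-9 + p\right)$)
$g{\left(S{\left(1 \right)},74 \right)} - -33568 = 2 \cdot 1 \left(-9 + 74\right) - -33568 = 2 \cdot 1 \cdot 65 + 33568 = 130 + 33568 = 33698$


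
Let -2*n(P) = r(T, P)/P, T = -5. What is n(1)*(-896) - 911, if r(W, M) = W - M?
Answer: -3599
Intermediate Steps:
n(P) = -(-5 - P)/(2*P)
n(1)*(-896) - 911 = ((½)*(5 + 1)/1)*(-896) - 911 = ((½)*1*6)*(-896) - 911 = 3*(-896) - 911 = -2688 - 911 = -3599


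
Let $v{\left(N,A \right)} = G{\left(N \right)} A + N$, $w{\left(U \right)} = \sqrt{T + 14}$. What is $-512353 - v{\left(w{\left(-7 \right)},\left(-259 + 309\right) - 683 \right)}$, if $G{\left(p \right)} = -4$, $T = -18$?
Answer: $-514885 - 2 i \approx -5.1489 \cdot 10^{5} - 2.0 i$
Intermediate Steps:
$w{\left(U \right)} = 2 i$ ($w{\left(U \right)} = \sqrt{-18 + 14} = \sqrt{-4} = 2 i$)
$v{\left(N,A \right)} = N - 4 A$ ($v{\left(N,A \right)} = - 4 A + N = N - 4 A$)
$-512353 - v{\left(w{\left(-7 \right)},\left(-259 + 309\right) - 683 \right)} = -512353 - \left(2 i - 4 \left(\left(-259 + 309\right) - 683\right)\right) = -512353 - \left(2 i - 4 \left(50 - 683\right)\right) = -512353 - \left(2 i - -2532\right) = -512353 - \left(2 i + 2532\right) = -512353 - \left(2532 + 2 i\right) = -514885 - 2 i$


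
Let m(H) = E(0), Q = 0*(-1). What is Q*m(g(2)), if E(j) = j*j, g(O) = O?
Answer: 0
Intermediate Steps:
E(j) = j²
Q = 0
m(H) = 0 (m(H) = 0² = 0)
Q*m(g(2)) = 0*0 = 0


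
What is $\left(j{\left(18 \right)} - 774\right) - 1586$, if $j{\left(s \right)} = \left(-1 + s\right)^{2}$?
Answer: $-2071$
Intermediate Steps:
$\left(j{\left(18 \right)} - 774\right) - 1586 = \left(\left(-1 + 18\right)^{2} - 774\right) - 1586 = \left(17^{2} - 774\right) - 1586 = \left(289 - 774\right) - 1586 = -485 - 1586 = -2071$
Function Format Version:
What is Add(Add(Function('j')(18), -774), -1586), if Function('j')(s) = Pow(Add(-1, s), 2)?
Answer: -2071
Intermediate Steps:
Add(Add(Function('j')(18), -774), -1586) = Add(Add(Pow(Add(-1, 18), 2), -774), -1586) = Add(Add(Pow(17, 2), -774), -1586) = Add(Add(289, -774), -1586) = Add(-485, -1586) = -2071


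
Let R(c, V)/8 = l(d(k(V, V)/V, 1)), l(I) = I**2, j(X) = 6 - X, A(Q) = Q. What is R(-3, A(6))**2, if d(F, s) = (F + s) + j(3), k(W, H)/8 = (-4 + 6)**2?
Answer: 39337984/81 ≈ 4.8565e+5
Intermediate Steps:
k(W, H) = 32 (k(W, H) = 8*(-4 + 6)**2 = 8*2**2 = 8*4 = 32)
d(F, s) = 3 + F + s (d(F, s) = (F + s) + (6 - 1*3) = (F + s) + (6 - 3) = (F + s) + 3 = 3 + F + s)
R(c, V) = 8*(4 + 32/V)**2 (R(c, V) = 8*(3 + 32/V + 1)**2 = 8*(4 + 32/V)**2)
R(-3, A(6))**2 = (128*(8 + 6)**2/6**2)**2 = (128*(1/36)*14**2)**2 = (128*(1/36)*196)**2 = (6272/9)**2 = 39337984/81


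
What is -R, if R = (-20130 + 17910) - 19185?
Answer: 21405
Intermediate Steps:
R = -21405 (R = -2220 - 19185 = -21405)
-R = -1*(-21405) = 21405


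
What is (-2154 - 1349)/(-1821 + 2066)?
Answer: -3503/245 ≈ -14.298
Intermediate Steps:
(-2154 - 1349)/(-1821 + 2066) = -3503/245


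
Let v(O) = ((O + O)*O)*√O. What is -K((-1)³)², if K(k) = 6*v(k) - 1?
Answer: 143 + 24*I ≈ 143.0 + 24.0*I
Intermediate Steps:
v(O) = 2*O^(5/2) (v(O) = ((2*O)*O)*√O = (2*O²)*√O = 2*O^(5/2))
K(k) = -1 + 12*k^(5/2) (K(k) = 6*(2*k^(5/2)) - 1 = 12*k^(5/2) - 1 = -1 + 12*k^(5/2))
-K((-1)³)² = -(-1 + 12*((-1)³)^(5/2))² = -(-1 + 12*(-1)^(5/2))² = -(-1 + 12*I)²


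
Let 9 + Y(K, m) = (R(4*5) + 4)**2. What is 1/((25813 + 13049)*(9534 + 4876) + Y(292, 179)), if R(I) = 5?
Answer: 1/560001492 ≈ 1.7857e-9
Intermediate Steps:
Y(K, m) = 72 (Y(K, m) = -9 + (5 + 4)**2 = -9 + 9**2 = -9 + 81 = 72)
1/((25813 + 13049)*(9534 + 4876) + Y(292, 179)) = 1/((25813 + 13049)*(9534 + 4876) + 72) = 1/(38862*14410 + 72) = 1/(560001420 + 72) = 1/560001492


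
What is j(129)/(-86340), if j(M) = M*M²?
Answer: -715563/28780 ≈ -24.863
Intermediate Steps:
j(M) = M³
j(129)/(-86340) = 129³/(-86340) = 2146689*(-1/86340) = -715563/28780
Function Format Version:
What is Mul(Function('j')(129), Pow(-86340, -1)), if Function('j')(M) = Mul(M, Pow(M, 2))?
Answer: Rational(-715563, 28780) ≈ -24.863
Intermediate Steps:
Function('j')(M) = Pow(M, 3)
Mul(Function('j')(129), Pow(-86340, -1)) = Mul(Pow(129, 3), Pow(-86340, -1)) = Mul(2146689, Rational(-1, 86340)) = Rational(-715563, 28780)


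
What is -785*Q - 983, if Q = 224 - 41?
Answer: -144638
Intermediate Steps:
Q = 183
-785*Q - 983 = -785*183 - 983 = -143655 - 983 = -144638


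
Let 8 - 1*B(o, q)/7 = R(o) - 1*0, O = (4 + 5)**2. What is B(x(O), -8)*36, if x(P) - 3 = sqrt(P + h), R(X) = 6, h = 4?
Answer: 504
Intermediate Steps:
O = 81 (O = 9**2 = 81)
x(P) = 3 + sqrt(4 + P) (x(P) = 3 + sqrt(P + 4) = 3 + sqrt(4 + P))
B(o, q) = 14 (B(o, q) = 56 - 7*(6 - 1*0) = 56 - 7*(6 + 0) = 56 - 7*6 = 56 - 42 = 14)
B(x(O), -8)*36 = 14*36 = 504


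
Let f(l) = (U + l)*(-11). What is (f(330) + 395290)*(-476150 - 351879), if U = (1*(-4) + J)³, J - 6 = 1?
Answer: -324059913527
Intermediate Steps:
J = 7 (J = 6 + 1 = 7)
U = 27 (U = (1*(-4) + 7)³ = (-4 + 7)³ = 3³ = 27)
f(l) = -297 - 11*l (f(l) = (27 + l)*(-11) = -297 - 11*l)
(f(330) + 395290)*(-476150 - 351879) = ((-297 - 11*330) + 395290)*(-476150 - 351879) = ((-297 - 3630) + 395290)*(-828029) = (-3927 + 395290)*(-828029) = 391363*(-828029) = -324059913527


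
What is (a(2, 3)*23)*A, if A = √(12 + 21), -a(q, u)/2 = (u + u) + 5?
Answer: -506*√33 ≈ -2906.8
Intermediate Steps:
a(q, u) = -10 - 4*u (a(q, u) = -2*((u + u) + 5) = -2*(2*u + 5) = -2*(5 + 2*u) = -10 - 4*u)
A = √33 ≈ 5.7446
(a(2, 3)*23)*A = ((-10 - 4*3)*23)*√33 = ((-10 - 12)*23)*√33 = (-22*23)*√33 = -506*√33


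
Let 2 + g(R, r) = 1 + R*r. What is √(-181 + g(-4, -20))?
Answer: I*√102 ≈ 10.1*I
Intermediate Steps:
g(R, r) = -1 + R*r (g(R, r) = -2 + (1 + R*r) = -1 + R*r)
√(-181 + g(-4, -20)) = √(-181 + (-1 - 4*(-20))) = √(-181 + (-1 + 80)) = √(-181 + 79) = √(-102) = I*√102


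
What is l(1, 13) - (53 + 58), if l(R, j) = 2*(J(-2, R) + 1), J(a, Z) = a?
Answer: -113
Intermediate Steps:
l(R, j) = -2 (l(R, j) = 2*(-2 + 1) = 2*(-1) = -2)
l(1, 13) - (53 + 58) = -2 - (53 + 58) = -2 - 1*111 = -2 - 111 = -113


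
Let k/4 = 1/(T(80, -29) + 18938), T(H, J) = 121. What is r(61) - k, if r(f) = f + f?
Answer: 2325194/19059 ≈ 122.00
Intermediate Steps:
r(f) = 2*f
k = 4/19059 (k = 4/(121 + 18938) = 4/19059 ≈ 0.00020987)
r(61) - k = 2*61 - 1*4/19059 = 122 - 4/19059 = 2325194/19059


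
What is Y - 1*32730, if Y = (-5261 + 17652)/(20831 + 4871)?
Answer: -841214069/25702 ≈ -32730.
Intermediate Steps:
Y = 12391/25702 ≈ 0.48210
Y - 1*32730 = 12391/25702 - 1*32730 = 12391/25702 - 32730 = -841214069/25702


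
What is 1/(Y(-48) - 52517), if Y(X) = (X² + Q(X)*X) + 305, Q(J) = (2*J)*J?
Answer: -1/271092 ≈ -3.6888e-6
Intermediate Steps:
Q(J) = 2*J²
Y(X) = 305 + X² + 2*X³ (Y(X) = (X² + (2*X²)*X) + 305 = (X² + 2*X³) + 305 = 305 + X² + 2*X³)
1/(Y(-48) - 52517) = 1/((305 + (-48)² + 2*(-48)³) - 52517) = 1/((305 + 2304 + 2*(-110592)) - 52517) = 1/((305 + 2304 - 221184) - 52517) = 1/(-218575 - 52517) = 1/(-271092) = -1/271092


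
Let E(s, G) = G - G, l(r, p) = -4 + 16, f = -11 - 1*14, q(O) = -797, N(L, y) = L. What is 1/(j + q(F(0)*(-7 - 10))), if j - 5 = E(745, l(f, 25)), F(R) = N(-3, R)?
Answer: -1/792 ≈ -0.0012626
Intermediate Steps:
F(R) = -3
f = -25 (f = -11 - 14 = -25)
l(r, p) = 12
E(s, G) = 0
j = 5 (j = 5 + 0 = 5)
1/(j + q(F(0)*(-7 - 10))) = 1/(5 - 797) = 1/(-792) = -1/792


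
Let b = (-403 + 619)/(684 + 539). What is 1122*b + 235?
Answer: 529757/1223 ≈ 433.16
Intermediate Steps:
b = 216/1223 ≈ 0.17661
1122*b + 235 = 1122*(216/1223) + 235 = 242352/1223 + 235 = 529757/1223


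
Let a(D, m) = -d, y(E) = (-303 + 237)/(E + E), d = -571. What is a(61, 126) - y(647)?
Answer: 369470/647 ≈ 571.05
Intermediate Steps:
y(E) = -33/E (y(E) = -66*1/(2*E) = -33/E)
a(D, m) = 571 (a(D, m) = -1*(-571) = 571)
a(61, 126) - y(647) = 571 - (-33)/647 = 571 - 1*(-33/647) = 571 + 33/647 = 369470/647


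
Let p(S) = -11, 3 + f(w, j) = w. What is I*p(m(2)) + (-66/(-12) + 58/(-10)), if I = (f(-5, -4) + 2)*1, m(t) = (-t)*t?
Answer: 657/10 ≈ 65.700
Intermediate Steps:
m(t) = -t**2
f(w, j) = -3 + w
I = -6 (I = ((-3 - 5) + 2)*1 = (-8 + 2)*1 = -6*1 = -6)
I*p(m(2)) + (-66/(-12) + 58/(-10)) = -6*(-11) + (-66/(-12) + 58/(-10)) = 66 + (-66*(-1/12) + 58*(-1/10)) = 66 + (11/2 - 29/5) = 66 - 3/10 = 657/10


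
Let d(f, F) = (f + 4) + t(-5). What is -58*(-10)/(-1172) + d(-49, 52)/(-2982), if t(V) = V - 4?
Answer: -69428/145621 ≈ -0.47677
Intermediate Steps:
t(V) = -4 + V
d(f, F) = -5 + f (d(f, F) = (f + 4) + (-4 - 5) = (4 + f) - 9 = -5 + f)
-58*(-10)/(-1172) + d(-49, 52)/(-2982) = -58*(-10)/(-1172) + (-5 - 49)/(-2982) = 580*(-1/1172) - 54*(-1/2982) = -145/293 + 9/497 = -69428/145621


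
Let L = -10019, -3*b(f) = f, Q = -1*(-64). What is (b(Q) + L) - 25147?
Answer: -105562/3 ≈ -35187.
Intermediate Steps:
Q = 64
b(f) = -f/3
(b(Q) + L) - 25147 = (-⅓*64 - 10019) - 25147 = (-64/3 - 10019) - 25147 = -30121/3 - 25147 = -105562/3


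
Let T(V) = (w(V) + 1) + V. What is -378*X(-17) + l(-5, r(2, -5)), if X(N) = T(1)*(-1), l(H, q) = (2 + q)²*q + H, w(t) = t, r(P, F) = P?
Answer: 1161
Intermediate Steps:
l(H, q) = H + q*(2 + q)² (l(H, q) = q*(2 + q)² + H = H + q*(2 + q)²)
T(V) = 1 + 2*V (T(V) = (V + 1) + V = (1 + V) + V = 1 + 2*V)
X(N) = -3 (X(N) = (1 + 2*1)*(-1) = (1 + 2)*(-1) = 3*(-1) = -3)
-378*X(-17) + l(-5, r(2, -5)) = -378*(-3) + (-5 + 2*(2 + 2)²) = 1134 + (-5 + 2*4²) = 1134 + (-5 + 2*16) = 1134 + (-5 + 32) = 1134 + 27 = 1161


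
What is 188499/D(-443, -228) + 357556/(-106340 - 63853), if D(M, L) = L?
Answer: -564258475/680772 ≈ -828.85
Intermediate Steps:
188499/D(-443, -228) + 357556/(-106340 - 63853) = 188499/(-228) + 357556/(-106340 - 63853) = 188499*(-1/228) + 357556/(-170193) = -3307/4 + 357556*(-1/170193) = -3307/4 - 357556/170193 = -564258475/680772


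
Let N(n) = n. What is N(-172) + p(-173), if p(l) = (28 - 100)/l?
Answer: -29684/173 ≈ -171.58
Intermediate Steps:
p(l) = -72/l
N(-172) + p(-173) = -172 - 72/(-173) = -172 - 72*(-1/173) = -172 + 72/173 = -29684/173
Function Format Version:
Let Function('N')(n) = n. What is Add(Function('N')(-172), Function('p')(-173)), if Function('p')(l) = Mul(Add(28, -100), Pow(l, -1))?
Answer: Rational(-29684, 173) ≈ -171.58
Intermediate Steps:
Function('p')(l) = Mul(-72, Pow(l, -1))
Add(Function('N')(-172), Function('p')(-173)) = Add(-172, Mul(-72, Pow(-173, -1))) = Add(-172, Mul(-72, Rational(-1, 173))) = Add(-172, Rational(72, 173)) = Rational(-29684, 173)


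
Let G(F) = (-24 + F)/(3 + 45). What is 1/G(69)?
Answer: 16/15 ≈ 1.0667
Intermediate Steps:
G(F) = -½ + F/48 (G(F) = (-24 + F)/48 = (-24 + F)*(1/48) = -½ + F/48)
1/G(69) = 1/(-½ + (1/48)*69) = 1/(-½ + 23/16) = 1/(15/16) = 16/15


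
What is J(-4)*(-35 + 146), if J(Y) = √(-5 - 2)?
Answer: 111*I*√7 ≈ 293.68*I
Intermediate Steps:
J(Y) = I*√7 (J(Y) = √(-7) = I*√7)
J(-4)*(-35 + 146) = (I*√7)*(-35 + 146) = (I*√7)*111 = 111*I*√7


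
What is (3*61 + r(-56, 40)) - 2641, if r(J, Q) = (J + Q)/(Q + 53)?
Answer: -228610/93 ≈ -2458.2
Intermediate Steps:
r(J, Q) = (J + Q)/(53 + Q)
(3*61 + r(-56, 40)) - 2641 = (3*61 + (-56 + 40)/(53 + 40)) - 2641 = (183 - 16/93) - 2641 = 17003/93 - 2641 = -228610/93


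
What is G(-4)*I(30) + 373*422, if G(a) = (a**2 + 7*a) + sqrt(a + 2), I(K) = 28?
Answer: 157070 + 28*I*sqrt(2) ≈ 1.5707e+5 + 39.598*I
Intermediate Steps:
G(a) = a**2 + sqrt(2 + a) + 7*a (G(a) = (a**2 + 7*a) + sqrt(2 + a) = a**2 + sqrt(2 + a) + 7*a)
G(-4)*I(30) + 373*422 = ((-4)**2 + sqrt(2 - 4) + 7*(-4))*28 + 373*422 = (16 + sqrt(-2) - 28)*28 + 157406 = (16 + I*sqrt(2) - 28)*28 + 157406 = (-12 + I*sqrt(2))*28 + 157406 = (-336 + 28*I*sqrt(2)) + 157406 = 157070 + 28*I*sqrt(2)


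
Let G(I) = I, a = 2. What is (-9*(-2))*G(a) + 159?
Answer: 195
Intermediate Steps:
(-9*(-2))*G(a) + 159 = -9*(-2)*2 + 159 = 18*2 + 159 = 36 + 159 = 195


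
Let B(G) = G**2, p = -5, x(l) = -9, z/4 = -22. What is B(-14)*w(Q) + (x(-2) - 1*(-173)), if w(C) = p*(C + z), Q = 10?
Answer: 76604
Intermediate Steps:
z = -88 (z = 4*(-22) = -88)
w(C) = 440 - 5*C (w(C) = -5*(C - 88) = -5*(-88 + C) = 440 - 5*C)
B(-14)*w(Q) + (x(-2) - 1*(-173)) = (-14)**2*(440 - 5*10) + (-9 - 1*(-173)) = 196*(440 - 50) + (-9 + 173) = 196*390 + 164 = 76440 + 164 = 76604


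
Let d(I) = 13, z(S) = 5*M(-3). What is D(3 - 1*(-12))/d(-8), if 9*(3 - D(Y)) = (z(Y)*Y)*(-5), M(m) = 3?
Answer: 128/13 ≈ 9.8462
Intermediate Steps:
z(S) = 15 (z(S) = 5*3 = 15)
D(Y) = 3 + 25*Y/3 (D(Y) = 3 - 15*Y*(-5)/9 = 3 - (-25)*Y/3 = 3 + 25*Y/3)
D(3 - 1*(-12))/d(-8) = (3 + 25*(3 - 1*(-12))/3)/13 = (3 + 25*(3 + 12)/3)*(1/13) = (3 + (25/3)*15)*(1/13) = (3 + 125)*(1/13) = 128*(1/13) = 128/13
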